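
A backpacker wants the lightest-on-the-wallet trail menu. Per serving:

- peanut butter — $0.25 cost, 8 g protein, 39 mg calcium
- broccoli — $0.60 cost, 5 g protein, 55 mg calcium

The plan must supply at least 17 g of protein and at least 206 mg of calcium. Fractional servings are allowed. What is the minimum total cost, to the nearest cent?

An LP optimum is at a vertex; with two nutrient constraints at most two foods are used. Check each candidate.
peanut butter only: max(17/8, 206/39) = 5.282 servings → $1.32.
broccoli only: max(17/5, 206/55) = 3.745 servings → $2.25.
peanut butter + broccoli with both targets exact would need a negative amount; discard.
So the least-cost plan costs $1.32.

$1.32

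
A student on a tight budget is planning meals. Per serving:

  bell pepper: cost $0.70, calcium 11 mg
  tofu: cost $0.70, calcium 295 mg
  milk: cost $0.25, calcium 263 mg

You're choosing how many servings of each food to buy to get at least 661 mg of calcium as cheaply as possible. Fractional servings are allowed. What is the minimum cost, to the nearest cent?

Cost per mg of calcium: milk $0.0010, tofu $0.0024, bell pepper $0.0636.
With no serving limits, use only milk: 661 mg / 263 mg = 2.513 servings × $0.25 = $0.63.

$0.63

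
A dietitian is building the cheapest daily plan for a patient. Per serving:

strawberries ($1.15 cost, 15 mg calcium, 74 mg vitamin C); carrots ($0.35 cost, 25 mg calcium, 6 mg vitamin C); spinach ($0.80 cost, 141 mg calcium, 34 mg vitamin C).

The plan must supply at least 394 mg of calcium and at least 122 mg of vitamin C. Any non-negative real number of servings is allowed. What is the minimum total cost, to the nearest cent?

Minimising a linear cost over {calcium ≥ 394, vitamin C ≥ 122, servings ≥ 0} — the optimum is at a vertex, using one or two foods.
strawberries only: max(394/15, 122/74) = 26.27 servings → $30.21.
carrots only: max(394/25, 122/6) = 20.33 servings → $7.12.
spinach only: max(394/141, 122/34) = 3.588 servings → $2.87.
strawberries + carrots with both tight: 0.3898 servings and 15.53 servings → $5.88.
strawberries + spinach with both tight: 0.3835 servings and 2.754 servings → $2.64.
carrots + spinach: the both-tight solution has a negative serving — not a feasible corner.
So the least-cost plan costs $2.64.

$2.64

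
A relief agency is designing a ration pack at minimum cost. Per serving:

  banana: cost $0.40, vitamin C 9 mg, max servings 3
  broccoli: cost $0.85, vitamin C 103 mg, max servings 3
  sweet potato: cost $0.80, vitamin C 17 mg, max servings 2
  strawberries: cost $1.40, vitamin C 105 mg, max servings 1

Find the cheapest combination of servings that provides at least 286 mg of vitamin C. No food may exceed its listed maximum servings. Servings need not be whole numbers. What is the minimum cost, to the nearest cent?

Cost per mg of vitamin C: broccoli $0.0083, strawberries $0.0133, banana $0.0444, sweet potato $0.0471.
Take 2.777 servings of broccoli: +286.0 mg vitamin C for $2.36 (total $2.36, still need 0.0 mg).
Greedy by cheapest-per-mg is optimal for a single linear constraint, so the minimum cost is $2.36.

$2.36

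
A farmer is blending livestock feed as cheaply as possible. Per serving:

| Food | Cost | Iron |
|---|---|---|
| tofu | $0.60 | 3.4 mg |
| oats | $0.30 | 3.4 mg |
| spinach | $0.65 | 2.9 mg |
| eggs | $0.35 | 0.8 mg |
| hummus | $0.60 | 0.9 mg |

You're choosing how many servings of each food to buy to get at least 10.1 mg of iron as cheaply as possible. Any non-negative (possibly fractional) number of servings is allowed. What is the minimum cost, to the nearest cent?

Cost per mg of iron: oats $0.0882, tofu $0.1765, spinach $0.2241, eggs $0.4375, hummus $0.6667.
With no serving limits, use only oats: 10.1 mg / 3.4 mg = 2.971 servings × $0.30 = $0.89.

$0.89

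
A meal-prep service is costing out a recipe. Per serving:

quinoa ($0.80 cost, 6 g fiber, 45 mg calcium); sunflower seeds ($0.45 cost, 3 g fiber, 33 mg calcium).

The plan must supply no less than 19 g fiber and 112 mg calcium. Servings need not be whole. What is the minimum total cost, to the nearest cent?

$2.53

The cheapest plan sits at a corner of the feasible region — with two constraints it uses at most two foods.
quinoa only: max(19/6, 112/45) = 3.167 servings → $2.53.
sunflower seeds only: max(19/3, 112/33) = 6.333 servings → $2.85.
quinoa + sunflower seeds: intersection lies outside the first quadrant.
The minimum over all feasible corners is $2.53.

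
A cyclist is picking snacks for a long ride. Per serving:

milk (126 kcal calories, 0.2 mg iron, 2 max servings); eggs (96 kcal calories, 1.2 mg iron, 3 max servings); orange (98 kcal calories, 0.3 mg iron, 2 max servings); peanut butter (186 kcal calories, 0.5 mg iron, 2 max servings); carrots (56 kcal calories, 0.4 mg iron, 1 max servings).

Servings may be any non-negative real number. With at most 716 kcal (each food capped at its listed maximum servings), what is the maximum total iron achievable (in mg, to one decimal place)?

5.1 mg

Iron per kcal: eggs 0.0125, carrots 0.007143, orange 0.003061, peanut butter 0.002688, milk 0.001587.
Take 3 servings of eggs: uses 288 kcal, +3.6 mg iron (running total 3.6 mg).
Take 1 serving of carrots: uses 56 kcal, +0.4 mg iron (running total 4.0 mg).
Take 2 servings of orange: uses 196 kcal, +0.6 mg iron (running total 4.6 mg).
Take 0.9462 servings of peanut butter: uses 176 kcal, +0.5 mg iron (running total 5.1 mg).
Greedy by best ratio exhausts the calories allowance optimally: 5.1 mg.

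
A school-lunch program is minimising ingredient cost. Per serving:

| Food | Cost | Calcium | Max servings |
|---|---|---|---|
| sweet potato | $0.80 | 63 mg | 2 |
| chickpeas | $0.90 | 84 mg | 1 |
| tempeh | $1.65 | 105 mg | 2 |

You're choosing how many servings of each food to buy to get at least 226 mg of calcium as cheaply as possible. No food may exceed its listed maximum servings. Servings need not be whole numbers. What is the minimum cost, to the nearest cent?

Cost per mg of calcium: chickpeas $0.0107, sweet potato $0.0127, tempeh $0.0157.
Take 1 serving of chickpeas: +84.0 mg calcium for $0.90 (total $0.90, still need 142.0 mg).
Take 2 servings of sweet potato: +126.0 mg calcium for $1.60 (total $2.50, still need 16.0 mg).
Take 0.1524 servings of tempeh: +16.0 mg calcium for $0.25 (total $2.75, still need 0.0 mg).
Filling from the cheapest source first is optimal under one linear minimum: $2.75.

$2.75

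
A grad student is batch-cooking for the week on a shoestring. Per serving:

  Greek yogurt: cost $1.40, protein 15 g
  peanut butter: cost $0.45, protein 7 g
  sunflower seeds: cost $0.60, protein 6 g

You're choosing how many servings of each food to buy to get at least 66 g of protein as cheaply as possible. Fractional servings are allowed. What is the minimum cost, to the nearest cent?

Cost per g of protein: peanut butter $0.0643, Greek yogurt $0.0933, sunflower seeds $0.1000.
With no serving limits, use only peanut butter: 66 g / 7 g = 9.429 servings × $0.45 = $4.24.

$4.24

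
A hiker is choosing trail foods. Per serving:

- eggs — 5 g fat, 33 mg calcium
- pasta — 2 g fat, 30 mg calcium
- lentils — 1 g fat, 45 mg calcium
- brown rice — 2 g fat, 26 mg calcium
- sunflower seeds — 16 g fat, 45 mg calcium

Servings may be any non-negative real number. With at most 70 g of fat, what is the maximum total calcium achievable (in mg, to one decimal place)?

Calcium per g fat: lentils 45, pasta 15, brown rice 13, eggs 6.6, sunflower seeds 2.812.
With no serving limits, spend the whole fat allowance on lentils: 70 g / 1 g × 45 mg = 3150.0 mg.

3150.0 mg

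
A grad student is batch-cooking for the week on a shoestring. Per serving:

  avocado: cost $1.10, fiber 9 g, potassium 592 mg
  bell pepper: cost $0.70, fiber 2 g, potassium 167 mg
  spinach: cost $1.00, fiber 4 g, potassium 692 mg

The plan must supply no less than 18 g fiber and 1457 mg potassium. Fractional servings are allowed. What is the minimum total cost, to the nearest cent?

$2.53

avocado only: max(18/9, 1457/592) = 2.461 servings → $2.71.
bell pepper only: max(18/2, 1457/167) = 9 servings → $6.30.
spinach only: max(18/4, 1457/692) = 4.5 servings → $4.50.
avocado + bell pepper with both tight: 0.2884 servings and 7.702 servings → $5.71.
avocado + spinach with both tight: 1.717 servings and 0.6365 servings → $2.53.
bell pepper + spinach: intersection lies outside the first quadrant.
So the least-cost plan costs $2.53.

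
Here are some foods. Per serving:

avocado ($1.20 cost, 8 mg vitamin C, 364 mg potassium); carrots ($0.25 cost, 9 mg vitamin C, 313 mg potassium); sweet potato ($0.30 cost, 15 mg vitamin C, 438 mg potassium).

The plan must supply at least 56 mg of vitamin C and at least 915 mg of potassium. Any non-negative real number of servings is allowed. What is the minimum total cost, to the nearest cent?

$1.12

The cheapest plan sits at a corner of the feasible region — with two constraints it uses at most two foods.
avocado only: max(56/8, 915/364) = 7 servings → $8.40.
carrots only: max(56/9, 915/313) = 6.222 servings → $1.56.
sweet potato only: max(56/15, 915/438) = 3.733 servings → $1.12.
avocado + carrots with both targets exact would need a negative amount; discard.
avocado + sweet potato with both targets exact would need a negative amount; discard.
carrots + sweet potato: intersection lies outside the first quadrant.
So the least-cost plan costs $1.12.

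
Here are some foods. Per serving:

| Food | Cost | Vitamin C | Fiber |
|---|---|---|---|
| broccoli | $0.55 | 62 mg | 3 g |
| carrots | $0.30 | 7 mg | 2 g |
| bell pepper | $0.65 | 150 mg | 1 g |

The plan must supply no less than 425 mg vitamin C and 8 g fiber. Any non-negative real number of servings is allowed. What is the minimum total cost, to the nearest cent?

broccoli only: max(425/62, 8/3) = 6.855 servings → $3.77.
carrots only: max(425/7, 8/2) = 60.71 servings → $18.21.
bell pepper only: max(425/150, 8/1) = 8 servings → $5.20.
broccoli + carrots with both targets exact would need a negative amount; discard.
broccoli + bell pepper with both tight: 1.997 servings and 2.008 servings → $2.40.
carrots + bell pepper with both tight: 2.645 servings and 2.71 servings → $2.55.
Cheapest feasible corner: $2.40.

$2.40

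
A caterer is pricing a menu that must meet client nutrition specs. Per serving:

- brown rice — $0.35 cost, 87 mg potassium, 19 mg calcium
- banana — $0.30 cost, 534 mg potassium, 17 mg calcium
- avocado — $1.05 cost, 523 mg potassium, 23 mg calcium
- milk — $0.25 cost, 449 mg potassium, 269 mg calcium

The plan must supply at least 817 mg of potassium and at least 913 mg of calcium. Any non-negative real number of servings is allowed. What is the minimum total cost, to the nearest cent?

$0.85

At the optimum either one food covers both requirements or two foods hit both targets exactly; no other combination can be cheaper.
brown rice only: max(817/87, 913/19) = 48.05 servings → $16.82.
banana only: max(817/534, 913/17) = 53.71 servings → $16.11.
avocado only: max(817/523, 913/23) = 39.7 servings → $41.68.
milk only: max(817/449, 913/269) = 3.394 servings → $0.85.
brown rice + banana with both targets exact would need a negative amount; discard.
brown rice + avocado: intersection lies outside the first quadrant.
brown rice + milk: the both-tight solution has a negative serving — not a feasible corner.
banana + avocado: the both-tight solution has a negative serving — not a feasible corner.
banana + milk: intersection lies outside the first quadrant.
avocado + milk with both targets exact would need a negative amount; discard.
So the least-cost plan costs $0.85.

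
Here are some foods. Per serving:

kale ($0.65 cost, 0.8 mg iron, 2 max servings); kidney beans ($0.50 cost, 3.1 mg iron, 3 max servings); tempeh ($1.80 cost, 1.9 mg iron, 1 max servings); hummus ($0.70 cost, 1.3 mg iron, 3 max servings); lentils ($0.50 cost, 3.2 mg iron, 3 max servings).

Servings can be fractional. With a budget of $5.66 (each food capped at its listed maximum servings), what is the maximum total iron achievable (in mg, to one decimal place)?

23.5 mg

Iron per dollar: lentils 6.4, kidney beans 6.2, hummus 1.857, kale 1.231, tempeh 1.056.
Take 3 servings of lentils: spends $1.50, +9.6 mg iron (running total 9.6 mg).
Take 3 servings of kidney beans: spends $1.50, +9.3 mg iron (running total 18.9 mg).
Take 3 servings of hummus: spends $2.10, +3.9 mg iron (running total 22.8 mg).
Take 0.8615 servings of kale: spends $0.56, +0.7 mg iron (running total 23.5 mg).
Filling greedily by iron-per-dollar is optimal for one linear limit, giving 23.5 mg.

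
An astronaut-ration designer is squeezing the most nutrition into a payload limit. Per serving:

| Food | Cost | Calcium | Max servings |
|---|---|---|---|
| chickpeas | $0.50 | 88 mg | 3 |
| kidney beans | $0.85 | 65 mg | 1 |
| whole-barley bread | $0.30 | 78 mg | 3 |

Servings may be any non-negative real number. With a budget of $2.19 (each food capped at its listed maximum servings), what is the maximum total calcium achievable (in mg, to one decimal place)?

Calcium per dollar: whole-barley bread 260, chickpeas 176, kidney beans 76.47.
Take 3 servings of whole-barley bread: spends $0.90, +234.0 mg calcium (running total 234.0 mg).
Take 2.58 servings of chickpeas: spends $1.29, +227.0 mg calcium (running total 461.0 mg).
Greedy by best ratio exhausts the cost allowance optimally: 461.0 mg.

461.0 mg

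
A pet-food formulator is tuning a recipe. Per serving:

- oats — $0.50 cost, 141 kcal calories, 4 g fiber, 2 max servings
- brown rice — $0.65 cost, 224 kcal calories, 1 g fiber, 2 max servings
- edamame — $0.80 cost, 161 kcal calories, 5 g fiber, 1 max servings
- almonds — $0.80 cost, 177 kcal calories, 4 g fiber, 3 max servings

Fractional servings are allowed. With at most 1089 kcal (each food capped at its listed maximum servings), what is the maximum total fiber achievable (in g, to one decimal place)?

25.5 g

Fiber per kcal: edamame 0.03106, oats 0.02837, almonds 0.0226, brown rice 0.004464.
Take 1 serving of edamame: uses 161 kcal, +5.0 g fiber (running total 5.0 g).
Take 2 servings of oats: uses 282 kcal, +8.0 g fiber (running total 13.0 g).
Take 3 servings of almonds: uses 531 kcal, +12.0 g fiber (running total 25.0 g).
Take 0.5134 servings of brown rice: uses 115 kcal, +0.5 g fiber (running total 25.5 g).
Filling greedily by fiber-per-kcal is optimal for one linear limit, giving 25.5 g.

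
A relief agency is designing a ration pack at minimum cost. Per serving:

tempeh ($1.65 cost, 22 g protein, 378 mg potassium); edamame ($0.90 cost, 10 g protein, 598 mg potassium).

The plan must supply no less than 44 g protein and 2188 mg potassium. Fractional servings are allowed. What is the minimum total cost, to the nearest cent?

Two binding constraints pin down two serving amounts, so the optimal mix uses at most two foods. The candidates are each food alone (scaled to the tighter of protein/potassium) and each pair with both constraints tight.
tempeh only: max(44/22, 2188/378) = 5.788 servings → $9.55.
edamame only: max(44/10, 2188/598) = 4.4 servings → $3.96.
tempeh + edamame with both tight: 0.4727 servings and 3.36 servings → $3.80.
The minimum over all feasible corners is $3.80.

$3.80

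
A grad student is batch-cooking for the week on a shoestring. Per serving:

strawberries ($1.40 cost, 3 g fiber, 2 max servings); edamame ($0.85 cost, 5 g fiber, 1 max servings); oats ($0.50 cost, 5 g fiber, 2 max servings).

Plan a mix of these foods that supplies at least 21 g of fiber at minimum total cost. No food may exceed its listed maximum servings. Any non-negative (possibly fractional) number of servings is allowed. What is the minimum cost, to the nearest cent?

Cost per g of fiber: oats $0.1000, edamame $0.1700, strawberries $0.4667.
Take 2 servings of oats: +10.0 g fiber for $1.00 (total $1.00, still need 11.0 g).
Take 1 serving of edamame: +5.0 g fiber for $0.85 (total $1.85, still need 6.0 g).
Take 2 servings of strawberries: +6.0 g fiber for $2.80 (total $4.65, still need 0.0 g).
Greedy by cheapest-per-g is optimal for a single linear constraint, so the minimum cost is $4.65.

$4.65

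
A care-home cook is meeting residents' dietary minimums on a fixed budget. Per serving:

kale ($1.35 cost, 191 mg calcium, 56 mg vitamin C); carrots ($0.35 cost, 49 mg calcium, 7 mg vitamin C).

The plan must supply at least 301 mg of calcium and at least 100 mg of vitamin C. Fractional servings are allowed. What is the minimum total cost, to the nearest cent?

Two binding constraints pin down two serving amounts, so the optimal mix uses at most two foods. The candidates are each food alone (scaled to the tighter of calcium/vitamin C) and each pair with both constraints tight.
kale only: max(301/191, 100/56) = 1.786 servings → $2.41.
carrots only: max(301/49, 100/7) = 14.29 servings → $5.00.
kale + carrots with both targets exact would need a negative amount; discard.
So the least-cost plan costs $2.41.

$2.41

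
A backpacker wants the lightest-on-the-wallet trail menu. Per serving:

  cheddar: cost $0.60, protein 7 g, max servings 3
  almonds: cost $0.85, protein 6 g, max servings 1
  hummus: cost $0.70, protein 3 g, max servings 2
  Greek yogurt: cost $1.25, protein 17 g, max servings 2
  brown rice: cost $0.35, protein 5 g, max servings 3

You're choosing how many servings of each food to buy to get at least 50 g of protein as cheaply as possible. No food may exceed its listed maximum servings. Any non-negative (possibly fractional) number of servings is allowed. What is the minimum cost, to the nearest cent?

Cost per g of protein: brown rice $0.0700, Greek yogurt $0.0735, cheddar $0.0857, almonds $0.1417, hummus $0.2333.
Take 3 servings of brown rice: +15.0 g protein for $1.05 (total $1.05, still need 35.0 g).
Take 2 servings of Greek yogurt: +34.0 g protein for $2.50 (total $3.55, still need 1.0 g).
Take 0.1429 servings of cheddar: +1.0 g protein for $0.09 (total $3.64, still need 0.0 g).
Filling from the cheapest source first is optimal under one linear minimum: $3.64.

$3.64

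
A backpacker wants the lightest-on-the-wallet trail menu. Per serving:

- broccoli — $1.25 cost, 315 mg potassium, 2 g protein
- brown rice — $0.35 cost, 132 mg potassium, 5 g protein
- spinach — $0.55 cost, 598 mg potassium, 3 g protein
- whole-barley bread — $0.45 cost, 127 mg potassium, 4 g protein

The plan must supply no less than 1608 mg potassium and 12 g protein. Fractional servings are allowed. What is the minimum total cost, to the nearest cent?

$1.69

An LP optimum is at a vertex; with two nutrient constraints at most two foods are used. Check each candidate.
broccoli only: max(1608/315, 12/2) = 6 servings → $7.50.
brown rice only: max(1608/132, 12/5) = 12.18 servings → $4.26.
spinach only: max(1608/598, 12/3) = 4 servings → $2.20.
whole-barley bread only: max(1608/127, 12/4) = 12.66 servings → $5.70.
broccoli + brown rice with both tight: 4.924 servings and 0.4302 servings → $6.31.
broccoli + spinach: intersection lies outside the first quadrant.
broccoli + whole-barley bread with both tight: 4.879 servings and 0.5606 servings → $6.35.
brown rice + spinach with both tight: 0.9067 servings and 2.489 servings → $1.69.
brown rice + whole-barley bread: the both-tight solution has a negative serving — not a feasible corner.
spinach + whole-barley bread with both tight: 2.441 servings and 1.17 servings → $1.87.
The minimum over all feasible corners is $1.69.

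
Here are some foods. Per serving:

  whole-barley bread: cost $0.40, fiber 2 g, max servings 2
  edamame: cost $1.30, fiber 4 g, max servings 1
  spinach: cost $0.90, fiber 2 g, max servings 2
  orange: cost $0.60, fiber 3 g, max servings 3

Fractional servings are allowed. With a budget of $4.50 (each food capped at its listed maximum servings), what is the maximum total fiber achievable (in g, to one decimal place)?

18.3 g

Fiber per dollar: whole-barley bread 5, orange 5, edamame 3.077, spinach 2.222.
Take 2 servings of whole-barley bread: spends $0.80, +4.0 g fiber (running total 4.0 g).
Take 3 servings of orange: spends $1.80, +9.0 g fiber (running total 13.0 g).
Take 1 serving of edamame: spends $1.30, +4.0 g fiber (running total 17.0 g).
Take 0.6667 servings of spinach: spends $0.60, +1.3 g fiber (running total 18.3 g).
Filling greedily by fiber-per-dollar is optimal for one linear limit, giving 18.3 g.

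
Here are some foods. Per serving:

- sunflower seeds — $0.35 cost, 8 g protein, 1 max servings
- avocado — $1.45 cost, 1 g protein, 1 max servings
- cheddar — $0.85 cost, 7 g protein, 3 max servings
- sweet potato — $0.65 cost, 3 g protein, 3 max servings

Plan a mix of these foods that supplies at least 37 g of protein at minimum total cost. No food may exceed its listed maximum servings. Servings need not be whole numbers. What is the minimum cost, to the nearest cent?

$4.63

Cost per g of protein: sunflower seeds $0.0437, cheddar $0.1214, sweet potato $0.2167, avocado $1.4500.
Take 1 serving of sunflower seeds: +8.0 g protein for $0.35 (total $0.35, still need 29.0 g).
Take 3 servings of cheddar: +21.0 g protein for $2.55 (total $2.90, still need 8.0 g).
Take 2.667 servings of sweet potato: +8.0 g protein for $1.73 (total $4.63, still need 0.0 g).
Greedy by cheapest-per-g is optimal for a single linear constraint, so the minimum cost is $4.63.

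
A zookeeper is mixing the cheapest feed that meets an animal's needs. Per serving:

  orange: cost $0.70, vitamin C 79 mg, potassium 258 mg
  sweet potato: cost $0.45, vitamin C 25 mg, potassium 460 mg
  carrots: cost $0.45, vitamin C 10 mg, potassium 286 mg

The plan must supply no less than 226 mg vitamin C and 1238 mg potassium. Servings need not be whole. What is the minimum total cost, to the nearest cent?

For a min-cost LP with two ≥-constraints, a basic feasible solution has at most two positive variables.
orange only: max(226/79, 1238/258) = 4.798 servings → $3.36.
sweet potato only: max(226/25, 1238/460) = 9.04 servings → $4.07.
carrots only: max(226/10, 1238/286) = 22.6 servings → $10.17.
orange + sweet potato with both tight: 2.443 servings and 1.321 servings → $2.30.
orange + carrots with both tight: 2.611 servings and 1.973 servings → $2.72.
sweet potato + carrots with both targets exact would need a negative amount; discard.
So the least-cost plan costs $2.30.

$2.30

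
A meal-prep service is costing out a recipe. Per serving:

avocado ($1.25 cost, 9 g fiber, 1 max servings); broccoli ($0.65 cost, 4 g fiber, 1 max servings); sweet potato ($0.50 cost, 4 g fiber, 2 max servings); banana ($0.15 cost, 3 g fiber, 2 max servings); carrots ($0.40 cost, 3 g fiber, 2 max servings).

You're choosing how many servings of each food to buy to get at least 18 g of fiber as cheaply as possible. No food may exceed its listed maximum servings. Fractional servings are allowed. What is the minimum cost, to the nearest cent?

Cost per g of fiber: banana $0.0500, sweet potato $0.1250, carrots $0.1333, avocado $0.1389, broccoli $0.1625.
Take 2 servings of banana: +6.0 g fiber for $0.30 (total $0.30, still need 12.0 g).
Take 2 servings of sweet potato: +8.0 g fiber for $1.00 (total $1.30, still need 4.0 g).
Take 1.333 servings of carrots: +4.0 g fiber for $0.53 (total $1.83, still need 0.0 g).
Filling from the cheapest source first is optimal under one linear minimum: $1.83.

$1.83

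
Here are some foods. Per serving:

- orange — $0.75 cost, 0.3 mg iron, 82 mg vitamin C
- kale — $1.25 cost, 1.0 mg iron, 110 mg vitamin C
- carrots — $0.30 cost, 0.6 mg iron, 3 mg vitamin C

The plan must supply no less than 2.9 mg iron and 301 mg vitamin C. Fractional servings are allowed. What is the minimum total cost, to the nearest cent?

$3.50

This is a tiny linear program; its minimum lies at a vertex of the feasible set. List the vertices and price them.
orange only: max(2.9/0.3, 301/82) = 9.667 servings → $7.25.
kale only: max(2.9/1.0, 301/110) = 2.9 servings → $3.62.
carrots only: max(2.9/0.6, 301/3) = 100.3 servings → $30.10.
orange + kale with both targets exact would need a negative amount; discard.
orange + carrots with both tight: 3.559 servings and 3.054 servings → $3.59.
kale + carrots with both tight: 2.729 servings and 0.2857 servings → $3.50.
Cheapest feasible corner: $3.50.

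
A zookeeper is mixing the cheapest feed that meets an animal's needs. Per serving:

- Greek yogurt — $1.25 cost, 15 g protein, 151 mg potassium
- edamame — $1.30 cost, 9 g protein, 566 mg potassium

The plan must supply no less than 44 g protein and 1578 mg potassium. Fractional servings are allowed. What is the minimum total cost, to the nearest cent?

For a min-cost LP with two ≥-constraints, a basic feasible solution has at most two positive variables.
Greek yogurt only: max(44/15, 1578/151) = 10.45 servings → $13.06.
edamame only: max(44/9, 1578/566) = 4.889 servings → $6.36.
Greek yogurt + edamame with both tight: 1.501 servings and 2.388 servings → $4.98.
So the least-cost plan costs $4.98.

$4.98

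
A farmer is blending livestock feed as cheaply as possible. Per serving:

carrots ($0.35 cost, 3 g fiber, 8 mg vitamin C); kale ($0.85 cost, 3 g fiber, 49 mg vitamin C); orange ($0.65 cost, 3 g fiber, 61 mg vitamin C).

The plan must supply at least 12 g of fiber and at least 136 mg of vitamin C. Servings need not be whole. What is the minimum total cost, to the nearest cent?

$1.99

Minimising a linear cost over {fiber ≥ 12, vitamin C ≥ 136, servings ≥ 0} — the optimum is at a vertex, using one or two foods.
carrots only: max(12/3, 136/8) = 17 servings → $5.95.
kale only: max(12/3, 136/49) = 4 servings → $3.40.
orange only: max(12/3, 136/61) = 4 servings → $2.60.
carrots + kale with both tight: 1.463 servings and 2.537 servings → $2.67.
carrots + orange with both tight: 2.038 servings and 1.962 servings → $1.99.
kale + orange with both targets exact would need a negative amount; discard.
So the least-cost plan costs $1.99.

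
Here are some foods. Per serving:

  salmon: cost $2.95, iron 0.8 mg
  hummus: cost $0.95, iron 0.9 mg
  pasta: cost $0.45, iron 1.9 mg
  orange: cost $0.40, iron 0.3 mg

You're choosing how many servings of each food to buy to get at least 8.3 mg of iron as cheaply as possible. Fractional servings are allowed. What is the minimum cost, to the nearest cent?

$1.97

Cost per mg of iron: pasta $0.2368, hummus $1.0556, orange $1.3333, salmon $3.6875.
With no serving limits, use only pasta: 8.3 mg / 1.9 mg = 4.368 servings × $0.45 = $1.97.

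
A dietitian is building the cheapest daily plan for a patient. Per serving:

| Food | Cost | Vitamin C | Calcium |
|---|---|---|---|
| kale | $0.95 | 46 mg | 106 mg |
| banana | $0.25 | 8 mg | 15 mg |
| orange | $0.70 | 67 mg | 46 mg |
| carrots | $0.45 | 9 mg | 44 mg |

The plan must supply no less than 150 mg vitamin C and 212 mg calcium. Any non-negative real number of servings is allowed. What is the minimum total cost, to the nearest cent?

$2.25

The cheapest plan sits at a corner of the feasible region — with two constraints it uses at most two foods.
kale only: max(150/46, 212/106) = 3.261 servings → $3.10.
banana only: max(150/8, 212/15) = 18.75 servings → $4.69.
orange only: max(150/67, 212/46) = 4.609 servings → $3.23.
carrots only: max(150/9, 212/44) = 16.67 servings → $7.50.
kale + banana: intersection lies outside the first quadrant.
kale + orange with both tight: 1.465 servings and 1.233 servings → $2.25.
kale + carrots with both targets exact would need a negative amount; discard.
banana + orange with both tight: 11.47 servings and 0.8697 servings → $3.48.
banana + carrots: intersection lies outside the first quadrant.
orange + carrots with both tight: 1.852 servings and 2.882 servings → $2.59.
Cheapest feasible corner: $2.25.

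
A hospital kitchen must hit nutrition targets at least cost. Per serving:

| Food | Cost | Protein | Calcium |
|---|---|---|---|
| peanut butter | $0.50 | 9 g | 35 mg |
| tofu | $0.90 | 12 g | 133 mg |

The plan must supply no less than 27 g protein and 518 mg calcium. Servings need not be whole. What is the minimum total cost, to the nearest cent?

$3.51

A basic optimal solution has at most two foods positive. Try each food alone and each pair with both targets met exactly.
peanut butter only: max(27/9, 518/35) = 14.8 servings → $7.40.
tofu only: max(27/12, 518/133) = 3.895 servings → $3.51.
peanut butter + tofu with both targets exact would need a negative amount; discard.
So the least-cost plan costs $3.51.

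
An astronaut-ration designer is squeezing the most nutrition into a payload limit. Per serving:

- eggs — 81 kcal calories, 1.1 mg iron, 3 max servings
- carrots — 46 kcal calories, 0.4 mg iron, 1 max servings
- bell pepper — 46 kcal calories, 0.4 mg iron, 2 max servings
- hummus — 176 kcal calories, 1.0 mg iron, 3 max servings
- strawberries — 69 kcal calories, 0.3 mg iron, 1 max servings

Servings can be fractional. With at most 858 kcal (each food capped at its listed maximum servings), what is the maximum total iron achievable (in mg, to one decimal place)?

Iron per kcal: eggs 0.01358, carrots 0.008696, bell pepper 0.008696, hummus 0.005682, strawberries 0.004348.
Take 3 servings of eggs: uses 243 kcal, +3.3 mg iron (running total 3.3 mg).
Take 1 serving of carrots: uses 46 kcal, +0.4 mg iron (running total 3.7 mg).
Take 2 servings of bell pepper: uses 92 kcal, +0.8 mg iron (running total 4.5 mg).
Take 2.71 servings of hummus: uses 477 kcal, +2.7 mg iron (running total 7.2 mg).
Greedy by best ratio exhausts the calories allowance optimally: 7.2 mg.

7.2 mg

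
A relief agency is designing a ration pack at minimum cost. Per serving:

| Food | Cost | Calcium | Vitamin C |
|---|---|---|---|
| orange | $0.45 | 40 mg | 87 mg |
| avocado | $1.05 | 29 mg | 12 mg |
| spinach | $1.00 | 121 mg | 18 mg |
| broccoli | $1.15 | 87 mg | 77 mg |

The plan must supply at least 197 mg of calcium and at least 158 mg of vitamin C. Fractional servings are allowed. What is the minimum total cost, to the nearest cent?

With two linear requirements the optimum uses one or two foods; enumerate the corners.
orange only: max(197/40, 158/87) = 4.925 servings → $2.22.
avocado only: max(197/29, 158/12) = 13.17 servings → $13.82.
spinach only: max(197/121, 158/18) = 8.778 servings → $8.78.
broccoli only: max(197/87, 158/77) = 2.264 servings → $2.60.
orange + avocado with both tight: 1.086 servings and 5.296 servings → $6.05.
orange + spinach with both tight: 1.588 servings and 1.103 servings → $1.82.
orange + broccoli with both targets exact would need a negative amount; discard.
avocado + spinach: the both-tight solution has a negative serving — not a feasible corner.
avocado + broccoli with both tight: 1.197 servings and 1.865 servings → $3.40.
spinach + broccoli with both tight: 0.1836 servings and 2.009 servings → $2.49.
So the least-cost plan costs $1.82.

$1.82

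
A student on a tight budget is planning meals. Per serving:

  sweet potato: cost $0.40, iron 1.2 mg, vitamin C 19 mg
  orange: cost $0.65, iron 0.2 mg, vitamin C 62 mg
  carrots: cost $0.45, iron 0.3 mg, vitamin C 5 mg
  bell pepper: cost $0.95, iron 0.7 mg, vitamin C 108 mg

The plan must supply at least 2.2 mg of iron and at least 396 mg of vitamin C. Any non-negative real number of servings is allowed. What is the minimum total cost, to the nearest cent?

sweet potato only: max(2.2/1.2, 396/19) = 20.84 servings → $8.34.
orange only: max(2.2/0.2, 396/62) = 11 servings → $7.15.
carrots only: max(2.2/0.3, 396/5) = 79.2 servings → $35.64.
bell pepper only: max(2.2/0.7, 396/108) = 3.667 servings → $3.48.
sweet potato + orange with both tight: 0.8102 servings and 6.139 servings → $4.31.
sweet potato + carrots: the both-tight solution has a negative serving — not a feasible corner.
sweet potato + bell pepper with both targets exact would need a negative amount; discard.
orange + carrots with both tight: 6.125 servings and 3.25 servings → $5.44.
orange + bell pepper with both tight: 1.817 servings and 2.624 servings → $3.67.
carrots + bell pepper: the both-tight solution has a negative serving — not a feasible corner.
The minimum over all feasible corners is $3.48.

$3.48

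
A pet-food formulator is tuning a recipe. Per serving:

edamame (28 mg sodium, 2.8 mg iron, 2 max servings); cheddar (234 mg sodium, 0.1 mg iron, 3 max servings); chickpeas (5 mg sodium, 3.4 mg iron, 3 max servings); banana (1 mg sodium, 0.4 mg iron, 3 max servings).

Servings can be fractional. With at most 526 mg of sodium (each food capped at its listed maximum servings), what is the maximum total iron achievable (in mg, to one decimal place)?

Iron per mg sodium: chickpeas 0.68, banana 0.4, edamame 0.1, cheddar 0.0004274.
Take 3 servings of chickpeas: uses 15 mg sodium, +10.2 mg iron (running total 10.2 mg).
Take 3 servings of banana: uses 3 mg sodium, +1.2 mg iron (running total 11.4 mg).
Take 2 servings of edamame: uses 56 mg sodium, +5.6 mg iron (running total 17.0 mg).
Take 1.932 servings of cheddar: uses 452 mg sodium, +0.2 mg iron (running total 17.2 mg).
Filling greedily by iron-per-mg sodium is optimal for one linear limit, giving 17.2 mg.

17.2 mg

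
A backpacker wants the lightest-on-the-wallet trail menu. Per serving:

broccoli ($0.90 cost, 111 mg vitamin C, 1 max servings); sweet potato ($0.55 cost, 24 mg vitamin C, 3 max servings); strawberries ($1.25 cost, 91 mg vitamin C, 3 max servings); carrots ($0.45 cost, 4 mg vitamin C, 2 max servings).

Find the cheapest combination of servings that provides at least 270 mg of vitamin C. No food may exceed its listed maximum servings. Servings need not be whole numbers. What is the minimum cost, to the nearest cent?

$3.08

Cost per mg of vitamin C: broccoli $0.0081, strawberries $0.0137, sweet potato $0.0229, carrots $0.1125.
Take 1 serving of broccoli: +111.0 mg vitamin C for $0.90 (total $0.90, still need 159.0 mg).
Take 1.747 servings of strawberries: +159.0 mg vitamin C for $2.18 (total $3.08, still need 0.0 mg).
Greedy by cheapest-per-mg is optimal for a single linear constraint, so the minimum cost is $3.08.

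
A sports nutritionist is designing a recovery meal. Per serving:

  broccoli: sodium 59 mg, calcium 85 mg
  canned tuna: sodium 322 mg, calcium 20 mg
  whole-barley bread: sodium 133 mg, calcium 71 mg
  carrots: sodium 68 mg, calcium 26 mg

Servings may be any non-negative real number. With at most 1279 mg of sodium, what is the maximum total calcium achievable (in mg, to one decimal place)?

Calcium per mg sodium: broccoli 1.441, whole-barley bread 0.5338, carrots 0.3824, canned tuna 0.06211.
With no serving limits, spend the whole sodium allowance on broccoli: 1279 mg / 59 mg × 85 mg = 1842.6 mg.

1842.6 mg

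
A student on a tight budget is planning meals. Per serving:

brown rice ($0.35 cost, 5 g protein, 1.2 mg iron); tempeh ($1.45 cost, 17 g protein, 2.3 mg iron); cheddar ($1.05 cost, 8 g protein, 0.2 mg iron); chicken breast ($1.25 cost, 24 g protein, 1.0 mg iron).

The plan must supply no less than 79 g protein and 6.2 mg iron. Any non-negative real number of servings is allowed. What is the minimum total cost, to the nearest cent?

At the optimum either one food covers both requirements or two foods hit both targets exactly; no other combination can be cheaper.
brown rice only: max(79/5, 6.2/1.2) = 15.8 servings → $5.53.
tempeh only: max(79/17, 6.2/2.3) = 4.647 servings → $6.74.
cheddar only: max(79/8, 6.2/0.2) = 31 servings → $32.55.
chicken breast only: max(79/24, 6.2/1.0) = 6.2 servings → $7.75.
brown rice + tempeh: the both-tight solution has a negative serving — not a feasible corner.
brown rice + cheddar with both tight: 3.93 servings and 7.419 servings → $9.17.
brown rice + chicken breast with both tight: 2.933 servings and 2.681 servings → $4.38.
tempeh + cheddar with both tight: 2.253 servings and 5.087 servings → $8.61.
tempeh + chicken breast with both tight: 1.827 servings and 1.997 servings → $5.15.
cheddar + chicken breast: the both-tight solution has a negative serving — not a feasible corner.
So the least-cost plan costs $4.38.

$4.38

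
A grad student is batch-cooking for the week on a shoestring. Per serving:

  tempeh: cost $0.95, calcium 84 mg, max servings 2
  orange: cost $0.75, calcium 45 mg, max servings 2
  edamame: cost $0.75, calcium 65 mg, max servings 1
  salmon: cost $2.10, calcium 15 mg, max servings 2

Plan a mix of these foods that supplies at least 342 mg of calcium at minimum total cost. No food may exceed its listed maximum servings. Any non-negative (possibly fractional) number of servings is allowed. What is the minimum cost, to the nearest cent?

Cost per mg of calcium: tempeh $0.0113, edamame $0.0115, orange $0.0167, salmon $0.1400.
Take 2 servings of tempeh: +168.0 mg calcium for $1.90 (total $1.90, still need 174.0 mg).
Take 1 serving of edamame: +65.0 mg calcium for $0.75 (total $2.65, still need 109.0 mg).
Take 2 servings of orange: +90.0 mg calcium for $1.50 (total $4.15, still need 19.0 mg).
Take 1.267 servings of salmon: +19.0 mg calcium for $2.66 (total $6.81, still need 0.0 mg).
Greedy by cheapest-per-mg is optimal for a single linear constraint, so the minimum cost is $6.81.

$6.81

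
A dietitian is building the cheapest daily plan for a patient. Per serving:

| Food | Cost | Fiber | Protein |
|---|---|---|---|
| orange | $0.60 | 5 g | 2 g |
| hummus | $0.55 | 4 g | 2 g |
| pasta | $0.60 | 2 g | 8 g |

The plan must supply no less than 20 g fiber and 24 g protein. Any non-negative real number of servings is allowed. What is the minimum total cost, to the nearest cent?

$3.20

For a min-cost LP with two ≥-constraints, a basic feasible solution has at most two positive variables.
orange only: max(20/5, 24/2) = 12 servings → $7.20.
hummus only: max(20/4, 24/2) = 12 servings → $6.60.
pasta only: max(20/2, 24/8) = 10 servings → $6.00.
orange + hummus: the both-tight solution has a negative serving — not a feasible corner.
orange + pasta with both tight: 3.111 servings and 2.222 servings → $3.20.
hummus + pasta with both tight: 4 servings and 2 servings → $3.40.
So the least-cost plan costs $3.20.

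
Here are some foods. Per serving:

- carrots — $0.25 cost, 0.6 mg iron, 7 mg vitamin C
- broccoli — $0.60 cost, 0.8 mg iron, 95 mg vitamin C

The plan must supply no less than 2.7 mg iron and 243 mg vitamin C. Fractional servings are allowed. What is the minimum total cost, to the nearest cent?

$1.78

carrots only: max(2.7/0.6, 243/7) = 34.71 servings → $8.68.
broccoli only: max(2.7/0.8, 243/95) = 3.375 servings → $2.02.
carrots + broccoli with both tight: 1.208 servings and 2.469 servings → $1.78.
The minimum over all feasible corners is $1.78.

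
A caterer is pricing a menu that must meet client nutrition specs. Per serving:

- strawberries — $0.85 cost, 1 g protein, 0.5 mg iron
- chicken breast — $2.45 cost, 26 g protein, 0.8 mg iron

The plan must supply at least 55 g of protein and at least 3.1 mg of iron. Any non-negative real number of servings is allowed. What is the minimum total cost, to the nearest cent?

Minimising a linear cost over {protein ≥ 55, iron ≥ 3.1, servings ≥ 0} — the optimum is at a vertex, using one or two foods.
strawberries only: max(55/1, 3.1/0.5) = 55 servings → $46.75.
chicken breast only: max(55/26, 3.1/0.8) = 3.875 servings → $9.49.
strawberries + chicken breast with both tight: 3 servings and 2 servings → $7.45.
So the least-cost plan costs $7.45.

$7.45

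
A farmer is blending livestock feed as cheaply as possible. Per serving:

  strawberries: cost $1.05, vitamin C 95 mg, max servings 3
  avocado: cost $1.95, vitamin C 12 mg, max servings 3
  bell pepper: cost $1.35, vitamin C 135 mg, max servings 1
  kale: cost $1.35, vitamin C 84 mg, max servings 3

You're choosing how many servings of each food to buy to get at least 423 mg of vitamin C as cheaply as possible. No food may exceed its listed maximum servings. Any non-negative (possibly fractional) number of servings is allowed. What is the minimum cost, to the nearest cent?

$4.55

Cost per mg of vitamin C: bell pepper $0.0100, strawberries $0.0111, kale $0.0161, avocado $0.1625.
Take 1 serving of bell pepper: +135.0 mg vitamin C for $1.35 (total $1.35, still need 288.0 mg).
Take 3 servings of strawberries: +285.0 mg vitamin C for $3.15 (total $4.50, still need 3.0 mg).
Take 0.03571 servings of kale: +3.0 mg vitamin C for $0.05 (total $4.55, still need 0.0 mg).
Filling from the cheapest source first is optimal under one linear minimum: $4.55.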